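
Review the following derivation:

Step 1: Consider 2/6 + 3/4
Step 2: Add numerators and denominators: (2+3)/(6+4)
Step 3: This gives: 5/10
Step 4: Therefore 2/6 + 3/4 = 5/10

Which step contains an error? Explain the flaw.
Step 2: Add numerators and denominators: (2+3)/(6+4)

Step 2 incorrectly adds fractions by separately adding numerators and denominators. This is wrong. The correct method requires a common denominator: 2/6 + 3/4 = (2×4 + 3×6)/(6×4) = 26/24 = 13/12. The method used gives 5/10, which is different.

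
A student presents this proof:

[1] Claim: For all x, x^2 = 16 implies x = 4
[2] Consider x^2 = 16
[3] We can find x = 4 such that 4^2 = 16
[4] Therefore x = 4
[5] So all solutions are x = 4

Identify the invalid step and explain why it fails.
Step 4: Therefore x = 4

Step 4 incorrectly concludes that x = 4 is the only solution. The proof shows that x = 4 is A solution (existence), but does not show it is the ONLY solution (uniqueness). In fact, x = -4 is also a solution since (-4)^2 = 16. Finding one solution doesn't prove there are no others.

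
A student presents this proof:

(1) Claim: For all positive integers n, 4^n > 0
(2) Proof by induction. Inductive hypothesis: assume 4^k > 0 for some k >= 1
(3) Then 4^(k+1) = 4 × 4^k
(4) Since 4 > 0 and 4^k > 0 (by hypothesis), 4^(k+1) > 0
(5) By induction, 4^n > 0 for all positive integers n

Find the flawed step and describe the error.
Step 5: By induction, 4^n > 0 for all positive integers n

Step 5 concludes the proof by induction, but no base case was ever established. A valid induction proof requires: (1) a base case proving 4^1 > 0, and (2) an inductive step showing IF 4^k > 0 THEN 4^(k+1) > 0. Steps 2-4 correctly establish the inductive step, but without the base case the conclusion in step 5 does not follow.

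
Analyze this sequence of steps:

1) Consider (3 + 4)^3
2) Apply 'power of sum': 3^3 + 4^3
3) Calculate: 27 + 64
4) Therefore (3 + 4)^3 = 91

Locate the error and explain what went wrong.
Step 2: Apply 'power of sum': 3^3 + 4^3

Step 2 incorrectly applies a non-existent rule '(a+b)^n = a^n + b^n'. This is false in general. The correct expansion uses the binomial theorem. The actual value is (3 + 4)^3 = 7^3 = 343, not 91.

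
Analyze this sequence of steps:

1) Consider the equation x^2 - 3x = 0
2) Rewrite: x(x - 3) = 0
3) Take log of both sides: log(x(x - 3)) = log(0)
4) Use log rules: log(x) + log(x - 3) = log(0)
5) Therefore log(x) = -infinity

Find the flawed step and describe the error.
Step 3: Take log of both sides: log(x(x - 3)) = log(0)

Step 3 takes the logarithm of both sides, resulting in log(0) on the right side. The logarithm is only defined for positive numbers; log(0) is undefined (approaches negative infinity). This operation is invalid.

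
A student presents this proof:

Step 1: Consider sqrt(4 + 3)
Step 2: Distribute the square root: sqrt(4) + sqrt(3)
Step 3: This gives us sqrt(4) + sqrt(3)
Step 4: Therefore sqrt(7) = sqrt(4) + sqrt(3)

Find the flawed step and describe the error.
Step 2: Distribute the square root: sqrt(4) + sqrt(3)

Step 2 incorrectly 'distributes' the square root over addition. The square root function does not distribute: sqrt(a + b) ≠ sqrt(a) + sqrt(b). In fact, sqrt(4 + 3) = sqrt(7) ≈ 2.6458, while sqrt(4) + sqrt(3) ≈ 3.7321.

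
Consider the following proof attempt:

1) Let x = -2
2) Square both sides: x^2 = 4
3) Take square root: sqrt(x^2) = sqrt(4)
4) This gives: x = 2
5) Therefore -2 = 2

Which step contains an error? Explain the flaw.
Step 4: This gives: x = 2

Step 4 incorrectly states that sqrt(x^2) = x. The correct identity is sqrt(x^2) = |x|. Since x = -2 < 0, we have sqrt(x^2) = |-2| = 2, not x = -2.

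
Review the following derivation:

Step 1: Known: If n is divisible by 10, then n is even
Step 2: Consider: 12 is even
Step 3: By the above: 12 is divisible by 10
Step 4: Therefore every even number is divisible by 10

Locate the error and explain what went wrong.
Step 3: By the above: 12 is divisible by 10

Step 3 commits the fallacy of affirming the consequent. The known fact 'divisible by 10 → even' does NOT imply 'even → divisible by 10'. That would be the converse, which is false. For example, 12 is even but 12 ÷ 10 = 1.20, which is not an integer.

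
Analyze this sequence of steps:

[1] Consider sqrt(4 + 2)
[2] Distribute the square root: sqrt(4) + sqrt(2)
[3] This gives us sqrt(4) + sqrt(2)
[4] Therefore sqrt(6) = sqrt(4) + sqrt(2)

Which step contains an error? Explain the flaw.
Step 2: Distribute the square root: sqrt(4) + sqrt(2)

Step 2 incorrectly 'distributes' the square root over addition. The square root function does not distribute: sqrt(a + b) ≠ sqrt(a) + sqrt(b). In fact, sqrt(4 + 2) = sqrt(6) ≈ 2.4495, while sqrt(4) + sqrt(2) ≈ 3.4142.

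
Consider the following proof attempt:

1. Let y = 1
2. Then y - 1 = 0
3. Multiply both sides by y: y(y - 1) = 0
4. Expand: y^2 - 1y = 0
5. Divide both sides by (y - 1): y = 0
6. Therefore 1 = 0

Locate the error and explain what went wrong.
Step 5: Divide both sides by (y - 1): y = 0

Step 5 divides both sides by (y - 1). However, since y = 1, we have (y - 1) = 0. Division by zero is undefined, making this step invalid.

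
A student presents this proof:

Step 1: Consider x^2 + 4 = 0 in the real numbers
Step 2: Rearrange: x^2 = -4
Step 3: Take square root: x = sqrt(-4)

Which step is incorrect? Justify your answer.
Step 3: Take square root: x = sqrt(-4)

Step 3 takes the square root of -4, which is negative. In the real number system, the square root of a negative number is undefined. The equation x^2 + 4 = 0 has no real solutions. Square roots of negative numbers only exist in the complex numbers.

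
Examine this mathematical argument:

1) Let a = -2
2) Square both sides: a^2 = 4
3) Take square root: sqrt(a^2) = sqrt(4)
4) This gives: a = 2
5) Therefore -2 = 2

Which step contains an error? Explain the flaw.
Step 4: This gives: a = 2

Step 4 incorrectly states that sqrt(a^2) = a. The correct identity is sqrt(a^2) = |a|. Since a = -2 < 0, we have sqrt(a^2) = |-2| = 2, not a = -2.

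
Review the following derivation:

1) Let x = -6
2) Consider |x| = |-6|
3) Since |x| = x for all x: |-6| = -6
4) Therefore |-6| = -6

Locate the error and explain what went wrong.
Step 3: Since |x| = x for all x: |-6| = -6

Step 3 incorrectly states that |x| = x for all x. The correct definition is |x| = x when x >= 0, and |x| = -x when x < 0. Since -6 < 0, we have |-6| = -(-6) = 6, not -6.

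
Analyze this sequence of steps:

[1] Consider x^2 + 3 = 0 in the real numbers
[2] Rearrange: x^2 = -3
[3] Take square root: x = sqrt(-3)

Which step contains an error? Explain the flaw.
Step 3: Take square root: x = sqrt(-3)

Step 3 takes the square root of -3, which is negative. In the real number system, the square root of a negative number is undefined. The equation x^2 + 3 = 0 has no real solutions. Square roots of negative numbers only exist in the complex numbers.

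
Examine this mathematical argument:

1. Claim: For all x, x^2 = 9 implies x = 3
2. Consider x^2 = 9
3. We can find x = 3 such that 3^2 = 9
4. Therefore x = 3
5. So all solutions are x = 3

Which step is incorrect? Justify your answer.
Step 4: Therefore x = 3

Step 4 incorrectly concludes that x = 3 is the only solution. The proof shows that x = 3 is A solution (existence), but does not show it is the ONLY solution (uniqueness). In fact, x = -3 is also a solution since (-3)^2 = 9. Finding one solution doesn't prove there are no others.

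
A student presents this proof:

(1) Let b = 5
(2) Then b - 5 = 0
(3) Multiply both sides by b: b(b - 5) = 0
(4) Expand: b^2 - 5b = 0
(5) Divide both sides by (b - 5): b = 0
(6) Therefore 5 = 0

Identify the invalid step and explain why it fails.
Step 5: Divide both sides by (b - 5): b = 0

Step 5 divides both sides by (b - 5). However, since b = 5, we have (b - 5) = 0. Division by zero is undefined, making this step invalid.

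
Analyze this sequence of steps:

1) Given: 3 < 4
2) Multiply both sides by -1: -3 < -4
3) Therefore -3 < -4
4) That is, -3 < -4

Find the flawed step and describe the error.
Step 2: Multiply both sides by -1: -3 < -4

Step 2 multiplies both sides by -1 but fails to reverse the inequality sign. When multiplying (or dividing) an inequality by a negative number, the direction must be reversed. Since 3 < 4, we should get -3 > -4, i.e., -3 > -4.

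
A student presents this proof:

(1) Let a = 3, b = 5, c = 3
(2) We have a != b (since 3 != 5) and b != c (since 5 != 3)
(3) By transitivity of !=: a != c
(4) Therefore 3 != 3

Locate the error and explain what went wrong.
Step 3: By transitivity of !=: a != c

Step 3 incorrectly applies transitivity to the '!=' relation. Transitivity states: if a R b and b R c, then a R c. However, '!=' is not transitive. Counterexample: 3 != 5 and 5 != 3, but 3 = 3 (both equal 3). Transitivity holds for relations like <, <=, =, but not for !=.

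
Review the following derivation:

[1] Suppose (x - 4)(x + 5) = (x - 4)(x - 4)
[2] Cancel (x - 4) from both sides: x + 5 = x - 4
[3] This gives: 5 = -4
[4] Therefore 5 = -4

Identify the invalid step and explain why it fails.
Step 2: Cancel (x - 4) from both sides: x + 5 = x - 4

Step 2 cancels (x - 4) from both sides. This is only valid if (x - 4) ≠ 0, i.e., x ≠ 4. When x = 4, both sides equal zero regardless of the other factors. The correct approach requires considering x = 4 as a separate case.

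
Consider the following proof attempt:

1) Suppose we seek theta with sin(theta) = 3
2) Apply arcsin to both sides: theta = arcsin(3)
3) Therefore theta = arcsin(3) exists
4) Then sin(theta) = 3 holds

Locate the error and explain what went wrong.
Step 2: Apply arcsin to both sides: theta = arcsin(3)

Step 2 applies arcsin to 3. However, arcsin(x) is only defined for x in [-1, 1] because sin(theta) can only produce values in that range. Since |3| > 1, arcsin(3) is undefined. There is no angle whose sine equals 3.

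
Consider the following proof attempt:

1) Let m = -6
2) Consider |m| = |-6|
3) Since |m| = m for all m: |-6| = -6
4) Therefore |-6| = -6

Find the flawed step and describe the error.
Step 3: Since |m| = m for all m: |-6| = -6

Step 3 incorrectly states that |m| = m for all m. The correct definition is |m| = m when m >= 0, and |m| = -m when m < 0. Since -6 < 0, we have |-6| = -(-6) = 6, not -6.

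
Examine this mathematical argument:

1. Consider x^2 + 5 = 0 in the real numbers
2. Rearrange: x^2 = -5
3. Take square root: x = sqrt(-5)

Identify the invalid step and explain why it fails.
Step 3: Take square root: x = sqrt(-5)

Step 3 takes the square root of -5, which is negative. In the real number system, the square root of a negative number is undefined. The equation x^2 + 5 = 0 has no real solutions. Square roots of negative numbers only exist in the complex numbers.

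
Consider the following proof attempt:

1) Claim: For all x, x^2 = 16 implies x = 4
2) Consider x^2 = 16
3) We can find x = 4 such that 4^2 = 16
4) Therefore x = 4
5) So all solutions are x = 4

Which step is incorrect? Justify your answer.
Step 4: Therefore x = 4

Step 4 incorrectly concludes that x = 4 is the only solution. The proof shows that x = 4 is A solution (existence), but does not show it is the ONLY solution (uniqueness). In fact, x = -4 is also a solution since (-4)^2 = 16. Finding one solution doesn't prove there are no others.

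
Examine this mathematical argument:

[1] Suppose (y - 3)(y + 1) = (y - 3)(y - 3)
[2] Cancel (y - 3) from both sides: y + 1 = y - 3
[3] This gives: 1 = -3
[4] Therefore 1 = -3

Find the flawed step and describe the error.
Step 2: Cancel (y - 3) from both sides: y + 1 = y - 3

Step 2 cancels (y - 3) from both sides. This is only valid if (y - 3) ≠ 0, i.e., y ≠ 3. When y = 3, both sides equal zero regardless of the other factors. The correct approach requires considering y = 3 as a separate case.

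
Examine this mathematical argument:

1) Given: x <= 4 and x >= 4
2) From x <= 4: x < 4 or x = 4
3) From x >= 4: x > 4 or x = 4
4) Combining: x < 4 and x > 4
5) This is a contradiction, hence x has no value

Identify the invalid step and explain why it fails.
Step 4: Combining: x < 4 and x > 4

Step 4 incorrectly combines the conditions. From x <= 4 and x >= 4, the intersection is x = 4. The error treats the 'or' cases as 'and' requirements. The correct conclusion is that x = 4 is the unique solution, not that no solution exists.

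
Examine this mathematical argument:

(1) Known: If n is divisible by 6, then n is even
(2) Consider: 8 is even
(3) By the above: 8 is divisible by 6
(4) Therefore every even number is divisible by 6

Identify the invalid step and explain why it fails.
Step 3: By the above: 8 is divisible by 6

Step 3 commits the fallacy of affirming the consequent. The known fact 'divisible by 6 → even' does NOT imply 'even → divisible by 6'. That would be the converse, which is false. For example, 8 is even but 8 ÷ 6 = 1.33, which is not an integer.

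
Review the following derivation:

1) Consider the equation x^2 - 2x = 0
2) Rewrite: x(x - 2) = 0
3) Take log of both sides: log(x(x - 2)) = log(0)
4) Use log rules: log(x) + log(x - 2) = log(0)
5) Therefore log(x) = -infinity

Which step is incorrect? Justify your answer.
Step 3: Take log of both sides: log(x(x - 2)) = log(0)

Step 3 takes the logarithm of both sides, resulting in log(0) on the right side. The logarithm is only defined for positive numbers; log(0) is undefined (approaches negative infinity). This operation is invalid.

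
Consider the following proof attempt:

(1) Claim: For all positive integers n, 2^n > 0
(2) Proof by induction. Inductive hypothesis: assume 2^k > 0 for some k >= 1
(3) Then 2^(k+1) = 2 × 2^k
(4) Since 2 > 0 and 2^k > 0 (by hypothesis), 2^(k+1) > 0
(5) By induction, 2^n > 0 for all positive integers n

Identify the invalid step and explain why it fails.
Step 5: By induction, 2^n > 0 for all positive integers n

Step 5 concludes the proof by induction, but no base case was ever established. A valid induction proof requires: (1) a base case proving 2^1 > 0, and (2) an inductive step showing IF 2^k > 0 THEN 2^(k+1) > 0. Steps 2-4 correctly establish the inductive step, but without the base case the conclusion in step 5 does not follow.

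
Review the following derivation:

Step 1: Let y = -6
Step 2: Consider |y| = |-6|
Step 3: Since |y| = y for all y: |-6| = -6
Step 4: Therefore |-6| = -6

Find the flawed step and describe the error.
Step 3: Since |y| = y for all y: |-6| = -6

Step 3 incorrectly states that |y| = y for all y. The correct definition is |y| = y when y >= 0, and |y| = -y when y < 0. Since -6 < 0, we have |-6| = -(-6) = 6, not -6.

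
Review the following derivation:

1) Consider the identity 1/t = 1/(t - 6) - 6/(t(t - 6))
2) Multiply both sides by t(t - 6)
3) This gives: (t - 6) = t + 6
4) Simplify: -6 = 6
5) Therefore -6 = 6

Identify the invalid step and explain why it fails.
Step 3: This gives: (t - 6) = t + 6

Step 3 makes a sign error when clearing denominators. Multiplying -6/(t(t - 6)) by t(t - 6) gives -6, not +6. The correct result is (t - 6) = t - 6, which is trivially true, not (t - 6) = t + 6. (Step 1 is a valid identity: 1/(t - 6) - 6/(t(t - 6)) = (t - 6)/(t(t - 6)) = 1/t.)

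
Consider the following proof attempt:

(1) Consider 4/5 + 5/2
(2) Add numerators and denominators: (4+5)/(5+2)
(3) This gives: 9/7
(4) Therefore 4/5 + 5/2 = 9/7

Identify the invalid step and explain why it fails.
Step 2: Add numerators and denominators: (4+5)/(5+2)

Step 2 incorrectly adds fractions by separately adding numerators and denominators. This is wrong. The correct method requires a common denominator: 4/5 + 5/2 = (4×2 + 5×5)/(5×2) = 33/10 = 33/10. The method used gives 9/7, which is different.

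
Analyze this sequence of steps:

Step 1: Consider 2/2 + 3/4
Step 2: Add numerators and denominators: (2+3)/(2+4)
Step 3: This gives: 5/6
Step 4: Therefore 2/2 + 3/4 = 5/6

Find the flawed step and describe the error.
Step 2: Add numerators and denominators: (2+3)/(2+4)

Step 2 incorrectly adds fractions by separately adding numerators and denominators. This is wrong. The correct method requires a common denominator: 2/2 + 3/4 = (2×4 + 3×2)/(2×4) = 14/8 = 7/4. The method used gives 5/6, which is different.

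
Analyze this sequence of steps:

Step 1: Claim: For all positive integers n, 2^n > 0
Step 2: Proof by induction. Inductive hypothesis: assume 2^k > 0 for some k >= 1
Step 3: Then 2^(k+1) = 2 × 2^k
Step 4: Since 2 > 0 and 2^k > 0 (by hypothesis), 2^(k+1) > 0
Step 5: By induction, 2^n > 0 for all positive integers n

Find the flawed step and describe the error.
Step 5: By induction, 2^n > 0 for all positive integers n

Step 5 concludes the proof by induction, but no base case was ever established. A valid induction proof requires: (1) a base case proving 2^1 > 0, and (2) an inductive step showing IF 2^k > 0 THEN 2^(k+1) > 0. Steps 2-4 correctly establish the inductive step, but without the base case the conclusion in step 5 does not follow.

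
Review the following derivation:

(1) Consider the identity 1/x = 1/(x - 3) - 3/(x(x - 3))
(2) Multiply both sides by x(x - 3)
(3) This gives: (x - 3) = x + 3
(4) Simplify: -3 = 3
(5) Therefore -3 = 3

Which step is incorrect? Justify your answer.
Step 3: This gives: (x - 3) = x + 3

Step 3 makes a sign error when clearing denominators. Multiplying -3/(x(x - 3)) by x(x - 3) gives -3, not +3. The correct result is (x - 3) = x - 3, which is trivially true, not (x - 3) = x + 3. (Step 1 is a valid identity: 1/(x - 3) - 3/(x(x - 3)) = (x - 3)/(x(x - 3)) = 1/x.)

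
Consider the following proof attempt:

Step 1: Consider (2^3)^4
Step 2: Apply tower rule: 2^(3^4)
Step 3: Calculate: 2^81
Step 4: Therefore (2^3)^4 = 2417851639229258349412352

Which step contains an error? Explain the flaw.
Step 2: Apply tower rule: 2^(3^4)

Step 2 incorrectly states that (a^b)^c = a^(b^c). The correct rule is (a^b)^c = a^(b×c). The actual value is (2^3)^4 = 2^12 = 4096, not 2^81 = 2417851639229258349412352.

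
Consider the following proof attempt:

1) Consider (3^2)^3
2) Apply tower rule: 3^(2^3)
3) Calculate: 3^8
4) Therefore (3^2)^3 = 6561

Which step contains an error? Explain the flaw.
Step 2: Apply tower rule: 3^(2^3)

Step 2 incorrectly states that (a^b)^c = a^(b^c). The correct rule is (a^b)^c = a^(b×c). The actual value is (3^2)^3 = 3^6 = 729, not 3^8 = 6561.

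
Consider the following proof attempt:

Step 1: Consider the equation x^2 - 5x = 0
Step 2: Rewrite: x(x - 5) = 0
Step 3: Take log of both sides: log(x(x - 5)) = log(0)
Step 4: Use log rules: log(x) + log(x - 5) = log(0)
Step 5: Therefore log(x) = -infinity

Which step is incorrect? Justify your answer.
Step 3: Take log of both sides: log(x(x - 5)) = log(0)

Step 3 takes the logarithm of both sides, resulting in log(0) on the right side. The logarithm is only defined for positive numbers; log(0) is undefined (approaches negative infinity). This operation is invalid.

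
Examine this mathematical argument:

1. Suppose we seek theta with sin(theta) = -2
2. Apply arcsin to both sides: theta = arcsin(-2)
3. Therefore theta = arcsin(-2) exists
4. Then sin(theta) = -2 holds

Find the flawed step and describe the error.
Step 2: Apply arcsin to both sides: theta = arcsin(-2)

Step 2 applies arcsin to -2. However, arcsin(x) is only defined for x in [-1, 1] because sin(theta) can only produce values in that range. Since |-2| > 1, arcsin(-2) is undefined. There is no angle whose sine equals -2.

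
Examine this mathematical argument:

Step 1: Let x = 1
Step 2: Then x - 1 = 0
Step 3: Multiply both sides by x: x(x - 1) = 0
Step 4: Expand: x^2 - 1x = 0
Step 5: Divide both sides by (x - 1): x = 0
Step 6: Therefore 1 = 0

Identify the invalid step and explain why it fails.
Step 5: Divide both sides by (x - 1): x = 0

Step 5 divides both sides by (x - 1). However, since x = 1, we have (x - 1) = 0. Division by zero is undefined, making this step invalid.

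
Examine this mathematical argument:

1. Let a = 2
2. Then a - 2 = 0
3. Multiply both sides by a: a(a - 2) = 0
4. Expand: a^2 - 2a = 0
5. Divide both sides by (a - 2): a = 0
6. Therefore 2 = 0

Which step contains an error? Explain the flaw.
Step 5: Divide both sides by (a - 2): a = 0

Step 5 divides both sides by (a - 2). However, since a = 2, we have (a - 2) = 0. Division by zero is undefined, making this step invalid.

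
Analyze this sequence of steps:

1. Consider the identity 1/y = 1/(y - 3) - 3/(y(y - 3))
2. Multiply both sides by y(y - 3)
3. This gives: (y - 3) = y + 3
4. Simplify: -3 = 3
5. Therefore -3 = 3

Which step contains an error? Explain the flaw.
Step 3: This gives: (y - 3) = y + 3

Step 3 makes a sign error when clearing denominators. Multiplying -3/(y(y - 3)) by y(y - 3) gives -3, not +3. The correct result is (y - 3) = y - 3, which is trivially true, not (y - 3) = y + 3. (Step 1 is a valid identity: 1/(y - 3) - 3/(y(y - 3)) = (y - 3)/(y(y - 3)) = 1/y.)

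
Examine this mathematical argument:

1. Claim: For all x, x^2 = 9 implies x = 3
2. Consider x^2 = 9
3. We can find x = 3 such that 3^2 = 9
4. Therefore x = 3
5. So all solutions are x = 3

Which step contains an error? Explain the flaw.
Step 4: Therefore x = 3

Step 4 incorrectly concludes that x = 3 is the only solution. The proof shows that x = 3 is A solution (existence), but does not show it is the ONLY solution (uniqueness). In fact, x = -3 is also a solution since (-3)^2 = 9. Finding one solution doesn't prove there are no others.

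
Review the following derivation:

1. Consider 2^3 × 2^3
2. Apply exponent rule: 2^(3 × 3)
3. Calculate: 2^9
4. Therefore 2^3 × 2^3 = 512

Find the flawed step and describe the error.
Step 2: Apply exponent rule: 2^(3 × 3)

Step 2 incorrectly states that a^b × a^c = a^(b×c). The correct rule is a^b × a^c = a^(b+c). The actual value is 2^3 × 2^3 = 2^6 = 64, not 2^9 = 512.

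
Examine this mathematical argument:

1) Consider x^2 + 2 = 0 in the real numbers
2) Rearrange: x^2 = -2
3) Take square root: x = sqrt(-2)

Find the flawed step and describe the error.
Step 3: Take square root: x = sqrt(-2)

Step 3 takes the square root of -2, which is negative. In the real number system, the square root of a negative number is undefined. The equation x^2 + 2 = 0 has no real solutions. Square roots of negative numbers only exist in the complex numbers.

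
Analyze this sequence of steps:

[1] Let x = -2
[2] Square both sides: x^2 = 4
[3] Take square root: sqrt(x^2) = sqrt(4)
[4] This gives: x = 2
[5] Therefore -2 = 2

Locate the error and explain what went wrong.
Step 4: This gives: x = 2

Step 4 incorrectly states that sqrt(x^2) = x. The correct identity is sqrt(x^2) = |x|. Since x = -2 < 0, we have sqrt(x^2) = |-2| = 2, not x = -2.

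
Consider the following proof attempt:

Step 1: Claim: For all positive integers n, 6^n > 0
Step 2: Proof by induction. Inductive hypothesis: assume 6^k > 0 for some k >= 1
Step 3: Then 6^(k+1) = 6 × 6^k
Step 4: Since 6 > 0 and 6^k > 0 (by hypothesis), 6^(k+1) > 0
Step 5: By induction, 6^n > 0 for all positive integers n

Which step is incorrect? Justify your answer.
Step 5: By induction, 6^n > 0 for all positive integers n

Step 5 concludes the proof by induction, but no base case was ever established. A valid induction proof requires: (1) a base case proving 6^1 > 0, and (2) an inductive step showing IF 6^k > 0 THEN 6^(k+1) > 0. Steps 2-4 correctly establish the inductive step, but without the base case the conclusion in step 5 does not follow.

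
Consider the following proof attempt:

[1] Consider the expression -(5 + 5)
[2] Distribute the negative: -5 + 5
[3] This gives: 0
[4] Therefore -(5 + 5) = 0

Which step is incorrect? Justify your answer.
Step 2: Distribute the negative: -5 + 5

Step 2 incorrectly distributes the negative sign. The correct distribution is -(5 + 5) = -5 - 5 = -10. The negative must be applied to both terms, not just the first. The error treats -(5 + 5) as -5 + 5, which equals 0 instead of -10.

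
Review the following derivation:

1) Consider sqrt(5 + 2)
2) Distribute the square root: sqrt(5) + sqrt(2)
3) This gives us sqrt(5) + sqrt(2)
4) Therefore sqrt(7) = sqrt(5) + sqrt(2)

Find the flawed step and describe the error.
Step 2: Distribute the square root: sqrt(5) + sqrt(2)

Step 2 incorrectly 'distributes' the square root over addition. The square root function does not distribute: sqrt(a + b) ≠ sqrt(a) + sqrt(b). In fact, sqrt(5 + 2) = sqrt(7) ≈ 2.6458, while sqrt(5) + sqrt(2) ≈ 3.6503.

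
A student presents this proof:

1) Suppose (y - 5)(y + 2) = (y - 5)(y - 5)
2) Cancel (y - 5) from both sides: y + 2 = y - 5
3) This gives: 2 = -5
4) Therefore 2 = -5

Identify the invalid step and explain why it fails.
Step 2: Cancel (y - 5) from both sides: y + 2 = y - 5

Step 2 cancels (y - 5) from both sides. This is only valid if (y - 5) ≠ 0, i.e., y ≠ 5. When y = 5, both sides equal zero regardless of the other factors. The correct approach requires considering y = 5 as a separate case.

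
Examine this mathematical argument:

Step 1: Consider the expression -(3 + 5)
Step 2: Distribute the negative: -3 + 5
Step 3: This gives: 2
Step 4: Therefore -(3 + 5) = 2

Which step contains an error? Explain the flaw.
Step 2: Distribute the negative: -3 + 5

Step 2 incorrectly distributes the negative sign. The correct distribution is -(3 + 5) = -3 - 5 = -8. The negative must be applied to both terms, not just the first. The error treats -(3 + 5) as -3 + 5, which equals 2 instead of -8.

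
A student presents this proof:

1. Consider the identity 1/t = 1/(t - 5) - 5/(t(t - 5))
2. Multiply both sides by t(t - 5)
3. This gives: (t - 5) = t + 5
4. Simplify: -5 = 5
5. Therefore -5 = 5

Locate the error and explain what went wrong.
Step 3: This gives: (t - 5) = t + 5

Step 3 makes a sign error when clearing denominators. Multiplying -5/(t(t - 5)) by t(t - 5) gives -5, not +5. The correct result is (t - 5) = t - 5, which is trivially true, not (t - 5) = t + 5. (Step 1 is a valid identity: 1/(t - 5) - 5/(t(t - 5)) = (t - 5)/(t(t - 5)) = 1/t.)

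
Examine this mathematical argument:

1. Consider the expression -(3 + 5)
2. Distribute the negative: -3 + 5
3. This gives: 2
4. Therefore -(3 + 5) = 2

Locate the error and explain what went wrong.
Step 2: Distribute the negative: -3 + 5

Step 2 incorrectly distributes the negative sign. The correct distribution is -(3 + 5) = -3 - 5 = -8. The negative must be applied to both terms, not just the first. The error treats -(3 + 5) as -3 + 5, which equals 2 instead of -8.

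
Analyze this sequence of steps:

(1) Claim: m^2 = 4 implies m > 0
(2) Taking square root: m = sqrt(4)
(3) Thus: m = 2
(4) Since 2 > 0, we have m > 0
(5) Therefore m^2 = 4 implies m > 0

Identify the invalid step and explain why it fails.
Step 2: Taking square root: m = sqrt(4)

Step 2 takes the square root and assumes the positive root only. The equation m^2 = 4 actually has two solutions: m = 2 and m = -2. The proof silently assumes m > 0 without justification, then uses this assumption to conclude m > 0, which is circular. The counterexample m = -2 shows the claim is false.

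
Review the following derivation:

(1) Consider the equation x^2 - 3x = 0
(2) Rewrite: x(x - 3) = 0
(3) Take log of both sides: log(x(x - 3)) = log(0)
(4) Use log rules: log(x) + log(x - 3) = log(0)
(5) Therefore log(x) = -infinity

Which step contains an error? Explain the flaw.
Step 3: Take log of both sides: log(x(x - 3)) = log(0)

Step 3 takes the logarithm of both sides, resulting in log(0) on the right side. The logarithm is only defined for positive numbers; log(0) is undefined (approaches negative infinity). This operation is invalid.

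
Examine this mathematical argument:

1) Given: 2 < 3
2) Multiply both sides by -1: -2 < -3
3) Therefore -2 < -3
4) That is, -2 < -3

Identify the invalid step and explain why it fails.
Step 2: Multiply both sides by -1: -2 < -3

Step 2 multiplies both sides by -1 but fails to reverse the inequality sign. When multiplying (or dividing) an inequality by a negative number, the direction must be reversed. Since 2 < 3, we should get -2 > -3, i.e., -2 > -3.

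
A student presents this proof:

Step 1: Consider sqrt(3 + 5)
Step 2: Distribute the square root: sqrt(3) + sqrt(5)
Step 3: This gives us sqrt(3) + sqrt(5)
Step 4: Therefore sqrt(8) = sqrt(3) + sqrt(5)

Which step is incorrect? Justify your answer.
Step 2: Distribute the square root: sqrt(3) + sqrt(5)

Step 2 incorrectly 'distributes' the square root over addition. The square root function does not distribute: sqrt(a + b) ≠ sqrt(a) + sqrt(b). In fact, sqrt(3 + 5) = sqrt(8) ≈ 2.8284, while sqrt(3) + sqrt(5) ≈ 3.9681.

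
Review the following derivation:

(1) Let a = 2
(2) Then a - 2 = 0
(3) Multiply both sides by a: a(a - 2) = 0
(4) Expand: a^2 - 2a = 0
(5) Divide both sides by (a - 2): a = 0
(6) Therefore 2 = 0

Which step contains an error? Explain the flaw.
Step 5: Divide both sides by (a - 2): a = 0

Step 5 divides both sides by (a - 2). However, since a = 2, we have (a - 2) = 0. Division by zero is undefined, making this step invalid.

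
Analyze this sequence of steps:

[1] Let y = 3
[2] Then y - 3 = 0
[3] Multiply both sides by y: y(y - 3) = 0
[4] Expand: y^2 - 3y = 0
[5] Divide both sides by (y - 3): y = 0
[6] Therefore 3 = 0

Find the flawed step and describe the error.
Step 5: Divide both sides by (y - 3): y = 0

Step 5 divides both sides by (y - 3). However, since y = 3, we have (y - 3) = 0. Division by zero is undefined, making this step invalid.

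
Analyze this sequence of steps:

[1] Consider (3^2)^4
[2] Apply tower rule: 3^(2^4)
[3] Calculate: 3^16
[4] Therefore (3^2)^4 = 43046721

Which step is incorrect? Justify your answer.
Step 2: Apply tower rule: 3^(2^4)

Step 2 incorrectly states that (a^b)^c = a^(b^c). The correct rule is (a^b)^c = a^(b×c). The actual value is (3^2)^4 = 3^8 = 6561, not 3^16 = 43046721.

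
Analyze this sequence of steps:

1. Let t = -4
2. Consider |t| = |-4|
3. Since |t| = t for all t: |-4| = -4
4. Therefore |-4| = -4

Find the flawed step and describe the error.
Step 3: Since |t| = t for all t: |-4| = -4

Step 3 incorrectly states that |t| = t for all t. The correct definition is |t| = t when t >= 0, and |t| = -t when t < 0. Since -4 < 0, we have |-4| = -(-4) = 4, not -4.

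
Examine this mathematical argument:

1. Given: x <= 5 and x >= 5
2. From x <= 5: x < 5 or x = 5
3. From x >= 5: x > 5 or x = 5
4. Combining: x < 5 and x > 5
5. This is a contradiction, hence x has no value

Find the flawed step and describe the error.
Step 4: Combining: x < 5 and x > 5

Step 4 incorrectly combines the conditions. From x <= 5 and x >= 5, the intersection is x = 5. The error treats the 'or' cases as 'and' requirements. The correct conclusion is that x = 5 is the unique solution, not that no solution exists.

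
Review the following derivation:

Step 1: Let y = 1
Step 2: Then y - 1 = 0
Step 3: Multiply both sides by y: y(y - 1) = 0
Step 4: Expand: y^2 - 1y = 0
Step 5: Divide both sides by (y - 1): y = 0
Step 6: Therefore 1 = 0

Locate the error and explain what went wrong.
Step 5: Divide both sides by (y - 1): y = 0

Step 5 divides both sides by (y - 1). However, since y = 1, we have (y - 1) = 0. Division by zero is undefined, making this step invalid.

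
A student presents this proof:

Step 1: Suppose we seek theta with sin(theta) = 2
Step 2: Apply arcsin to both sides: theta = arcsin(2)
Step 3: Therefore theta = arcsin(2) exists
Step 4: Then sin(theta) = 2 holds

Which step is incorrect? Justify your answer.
Step 2: Apply arcsin to both sides: theta = arcsin(2)

Step 2 applies arcsin to 2. However, arcsin(x) is only defined for x in [-1, 1] because sin(theta) can only produce values in that range. Since |2| > 1, arcsin(2) is undefined. There is no angle whose sine equals 2.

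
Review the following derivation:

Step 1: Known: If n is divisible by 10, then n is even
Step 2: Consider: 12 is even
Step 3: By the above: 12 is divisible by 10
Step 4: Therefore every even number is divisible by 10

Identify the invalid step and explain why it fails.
Step 3: By the above: 12 is divisible by 10

Step 3 commits the fallacy of affirming the consequent. The known fact 'divisible by 10 → even' does NOT imply 'even → divisible by 10'. That would be the converse, which is false. For example, 12 is even but 12 ÷ 10 = 1.20, which is not an integer.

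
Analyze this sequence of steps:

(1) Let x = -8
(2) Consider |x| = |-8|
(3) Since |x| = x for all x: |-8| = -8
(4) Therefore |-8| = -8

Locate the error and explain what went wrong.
Step 3: Since |x| = x for all x: |-8| = -8

Step 3 incorrectly states that |x| = x for all x. The correct definition is |x| = x when x >= 0, and |x| = -x when x < 0. Since -8 < 0, we have |-8| = -(-8) = 8, not -8.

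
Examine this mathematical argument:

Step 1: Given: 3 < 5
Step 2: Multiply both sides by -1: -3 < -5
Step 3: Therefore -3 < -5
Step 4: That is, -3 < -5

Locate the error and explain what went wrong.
Step 2: Multiply both sides by -1: -3 < -5

Step 2 multiplies both sides by -1 but fails to reverse the inequality sign. When multiplying (or dividing) an inequality by a negative number, the direction must be reversed. Since 3 < 5, we should get -3 > -5, i.e., -3 > -5.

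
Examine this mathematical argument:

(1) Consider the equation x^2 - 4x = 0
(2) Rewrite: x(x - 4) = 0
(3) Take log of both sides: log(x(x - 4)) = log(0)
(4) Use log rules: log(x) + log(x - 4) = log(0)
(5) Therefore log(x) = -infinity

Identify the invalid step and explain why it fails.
Step 3: Take log of both sides: log(x(x - 4)) = log(0)

Step 3 takes the logarithm of both sides, resulting in log(0) on the right side. The logarithm is only defined for positive numbers; log(0) is undefined (approaches negative infinity). This operation is invalid.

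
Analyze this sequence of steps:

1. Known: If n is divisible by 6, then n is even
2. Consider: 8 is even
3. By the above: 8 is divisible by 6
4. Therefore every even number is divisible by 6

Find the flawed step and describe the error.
Step 3: By the above: 8 is divisible by 6

Step 3 commits the fallacy of affirming the consequent. The known fact 'divisible by 6 → even' does NOT imply 'even → divisible by 6'. That would be the converse, which is false. For example, 8 is even but 8 ÷ 6 = 1.33, which is not an integer.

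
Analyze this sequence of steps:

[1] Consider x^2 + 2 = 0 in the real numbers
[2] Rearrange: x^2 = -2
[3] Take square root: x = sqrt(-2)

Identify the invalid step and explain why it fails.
Step 3: Take square root: x = sqrt(-2)

Step 3 takes the square root of -2, which is negative. In the real number system, the square root of a negative number is undefined. The equation x^2 + 2 = 0 has no real solutions. Square roots of negative numbers only exist in the complex numbers.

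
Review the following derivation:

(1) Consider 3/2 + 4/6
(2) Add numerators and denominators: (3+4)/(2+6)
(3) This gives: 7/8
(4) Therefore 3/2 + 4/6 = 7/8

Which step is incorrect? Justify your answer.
Step 2: Add numerators and denominators: (3+4)/(2+6)

Step 2 incorrectly adds fractions by separately adding numerators and denominators. This is wrong. The correct method requires a common denominator: 3/2 + 4/6 = (3×6 + 4×2)/(2×6) = 26/12 = 13/6. The method used gives 7/8, which is different.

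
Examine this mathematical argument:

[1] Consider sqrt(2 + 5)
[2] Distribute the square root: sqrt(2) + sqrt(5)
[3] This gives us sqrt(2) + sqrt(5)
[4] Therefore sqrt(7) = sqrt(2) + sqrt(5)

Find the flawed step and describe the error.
Step 2: Distribute the square root: sqrt(2) + sqrt(5)

Step 2 incorrectly 'distributes' the square root over addition. The square root function does not distribute: sqrt(a + b) ≠ sqrt(a) + sqrt(b). In fact, sqrt(2 + 5) = sqrt(7) ≈ 2.6458, while sqrt(2) + sqrt(5) ≈ 3.6503.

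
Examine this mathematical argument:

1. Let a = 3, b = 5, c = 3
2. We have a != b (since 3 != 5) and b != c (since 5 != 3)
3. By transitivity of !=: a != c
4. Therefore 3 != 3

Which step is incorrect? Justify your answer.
Step 3: By transitivity of !=: a != c

Step 3 incorrectly applies transitivity to the '!=' relation. Transitivity states: if a R b and b R c, then a R c. However, '!=' is not transitive. Counterexample: 3 != 5 and 5 != 3, but 3 = 3 (both equal 3). Transitivity holds for relations like <, <=, =, but not for !=.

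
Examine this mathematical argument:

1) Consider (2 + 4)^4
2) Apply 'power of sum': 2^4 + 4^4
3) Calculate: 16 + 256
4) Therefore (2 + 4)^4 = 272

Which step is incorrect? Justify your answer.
Step 2: Apply 'power of sum': 2^4 + 4^4

Step 2 incorrectly applies a non-existent rule '(a+b)^n = a^n + b^n'. This is false in general. The correct expansion uses the binomial theorem. The actual value is (2 + 4)^4 = 6^4 = 1296, not 272.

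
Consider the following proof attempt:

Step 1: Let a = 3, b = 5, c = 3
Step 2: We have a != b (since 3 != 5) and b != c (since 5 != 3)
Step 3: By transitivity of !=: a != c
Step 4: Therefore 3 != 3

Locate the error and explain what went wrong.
Step 3: By transitivity of !=: a != c

Step 3 incorrectly applies transitivity to the '!=' relation. Transitivity states: if a R b and b R c, then a R c. However, '!=' is not transitive. Counterexample: 3 != 5 and 5 != 3, but 3 = 3 (both equal 3). Transitivity holds for relations like <, <=, =, but not for !=.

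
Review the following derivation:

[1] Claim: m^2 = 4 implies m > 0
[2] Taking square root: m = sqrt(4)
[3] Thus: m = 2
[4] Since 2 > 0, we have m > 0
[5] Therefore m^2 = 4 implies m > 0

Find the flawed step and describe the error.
Step 2: Taking square root: m = sqrt(4)

Step 2 takes the square root and assumes the positive root only. The equation m^2 = 4 actually has two solutions: m = 2 and m = -2. The proof silently assumes m > 0 without justification, then uses this assumption to conclude m > 0, which is circular. The counterexample m = -2 shows the claim is false.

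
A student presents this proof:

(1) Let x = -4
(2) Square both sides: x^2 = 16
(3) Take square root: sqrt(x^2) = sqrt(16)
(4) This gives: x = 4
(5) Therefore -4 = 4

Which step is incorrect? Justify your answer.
Step 4: This gives: x = 4

Step 4 incorrectly states that sqrt(x^2) = x. The correct identity is sqrt(x^2) = |x|. Since x = -4 < 0, we have sqrt(x^2) = |-4| = 4, not x = -4.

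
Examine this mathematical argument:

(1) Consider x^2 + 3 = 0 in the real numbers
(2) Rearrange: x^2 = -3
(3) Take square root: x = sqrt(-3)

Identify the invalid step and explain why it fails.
Step 3: Take square root: x = sqrt(-3)

Step 3 takes the square root of -3, which is negative. In the real number system, the square root of a negative number is undefined. The equation x^2 + 3 = 0 has no real solutions. Square roots of negative numbers only exist in the complex numbers.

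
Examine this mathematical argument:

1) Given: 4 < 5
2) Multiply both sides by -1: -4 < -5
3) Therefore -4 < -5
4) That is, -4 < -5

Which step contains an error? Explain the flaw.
Step 2: Multiply both sides by -1: -4 < -5

Step 2 multiplies both sides by -1 but fails to reverse the inequality sign. When multiplying (or dividing) an inequality by a negative number, the direction must be reversed. Since 4 < 5, we should get -4 > -5, i.e., -4 > -5.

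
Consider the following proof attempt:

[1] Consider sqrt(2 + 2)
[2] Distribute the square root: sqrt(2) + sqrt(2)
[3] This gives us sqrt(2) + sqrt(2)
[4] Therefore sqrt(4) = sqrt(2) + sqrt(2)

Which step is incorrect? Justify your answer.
Step 2: Distribute the square root: sqrt(2) + sqrt(2)

Step 2 incorrectly 'distributes' the square root over addition. The square root function does not distribute: sqrt(a + b) ≠ sqrt(a) + sqrt(b). In fact, sqrt(2 + 2) = sqrt(4) ≈ 2.0000, while sqrt(2) + sqrt(2) ≈ 2.8284.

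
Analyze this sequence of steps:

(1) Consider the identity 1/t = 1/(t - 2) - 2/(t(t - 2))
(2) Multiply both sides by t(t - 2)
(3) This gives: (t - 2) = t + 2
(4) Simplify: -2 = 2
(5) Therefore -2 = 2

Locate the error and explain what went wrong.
Step 3: This gives: (t - 2) = t + 2

Step 3 makes a sign error when clearing denominators. Multiplying -2/(t(t - 2)) by t(t - 2) gives -2, not +2. The correct result is (t - 2) = t - 2, which is trivially true, not (t - 2) = t + 2. (Step 1 is a valid identity: 1/(t - 2) - 2/(t(t - 2)) = (t - 2)/(t(t - 2)) = 1/t.)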